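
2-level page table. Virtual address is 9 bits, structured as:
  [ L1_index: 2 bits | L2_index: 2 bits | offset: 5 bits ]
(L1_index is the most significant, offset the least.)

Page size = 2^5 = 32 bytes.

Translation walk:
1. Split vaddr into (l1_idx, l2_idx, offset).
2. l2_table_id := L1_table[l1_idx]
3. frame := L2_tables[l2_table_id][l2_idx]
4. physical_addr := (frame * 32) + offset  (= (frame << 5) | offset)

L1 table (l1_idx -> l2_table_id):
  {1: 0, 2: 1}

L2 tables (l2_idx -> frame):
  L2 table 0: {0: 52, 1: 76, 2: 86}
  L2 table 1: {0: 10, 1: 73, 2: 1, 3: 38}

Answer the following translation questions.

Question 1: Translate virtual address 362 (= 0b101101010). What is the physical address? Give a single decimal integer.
vaddr = 362 = 0b101101010
Split: l1_idx=2, l2_idx=3, offset=10
L1[2] = 1
L2[1][3] = 38
paddr = 38 * 32 + 10 = 1226

Answer: 1226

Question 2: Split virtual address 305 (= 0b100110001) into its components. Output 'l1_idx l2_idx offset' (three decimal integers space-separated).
vaddr = 305 = 0b100110001
  top 2 bits -> l1_idx = 2
  next 2 bits -> l2_idx = 1
  bottom 5 bits -> offset = 17

Answer: 2 1 17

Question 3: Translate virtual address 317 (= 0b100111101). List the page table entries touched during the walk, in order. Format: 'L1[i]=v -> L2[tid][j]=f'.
Answer: L1[2]=1 -> L2[1][1]=73

Derivation:
vaddr = 317 = 0b100111101
Split: l1_idx=2, l2_idx=1, offset=29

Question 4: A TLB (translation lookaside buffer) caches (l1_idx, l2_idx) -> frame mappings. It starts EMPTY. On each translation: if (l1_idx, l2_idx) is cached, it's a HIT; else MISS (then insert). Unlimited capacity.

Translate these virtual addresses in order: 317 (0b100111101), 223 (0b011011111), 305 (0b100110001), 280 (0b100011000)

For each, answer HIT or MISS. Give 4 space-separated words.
vaddr=317: (2,1) not in TLB -> MISS, insert
vaddr=223: (1,2) not in TLB -> MISS, insert
vaddr=305: (2,1) in TLB -> HIT
vaddr=280: (2,0) not in TLB -> MISS, insert

Answer: MISS MISS HIT MISS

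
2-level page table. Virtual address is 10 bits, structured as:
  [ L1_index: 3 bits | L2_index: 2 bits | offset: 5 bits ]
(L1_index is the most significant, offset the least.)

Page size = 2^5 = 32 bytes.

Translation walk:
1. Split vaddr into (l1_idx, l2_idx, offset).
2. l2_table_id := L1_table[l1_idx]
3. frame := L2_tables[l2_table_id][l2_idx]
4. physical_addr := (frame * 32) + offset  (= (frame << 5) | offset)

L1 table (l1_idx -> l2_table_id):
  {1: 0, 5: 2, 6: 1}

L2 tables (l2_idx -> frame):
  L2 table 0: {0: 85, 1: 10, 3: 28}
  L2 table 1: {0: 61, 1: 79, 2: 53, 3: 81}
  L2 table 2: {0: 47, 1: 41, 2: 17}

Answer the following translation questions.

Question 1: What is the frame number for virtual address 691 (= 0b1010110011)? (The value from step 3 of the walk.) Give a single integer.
Answer: 41

Derivation:
vaddr = 691: l1_idx=5, l2_idx=1
L1[5] = 2; L2[2][1] = 41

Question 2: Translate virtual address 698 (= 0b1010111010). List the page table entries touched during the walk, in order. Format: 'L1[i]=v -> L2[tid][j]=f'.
vaddr = 698 = 0b1010111010
Split: l1_idx=5, l2_idx=1, offset=26

Answer: L1[5]=2 -> L2[2][1]=41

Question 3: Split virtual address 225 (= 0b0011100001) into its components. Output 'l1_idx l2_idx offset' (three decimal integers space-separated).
vaddr = 225 = 0b0011100001
  top 3 bits -> l1_idx = 1
  next 2 bits -> l2_idx = 3
  bottom 5 bits -> offset = 1

Answer: 1 3 1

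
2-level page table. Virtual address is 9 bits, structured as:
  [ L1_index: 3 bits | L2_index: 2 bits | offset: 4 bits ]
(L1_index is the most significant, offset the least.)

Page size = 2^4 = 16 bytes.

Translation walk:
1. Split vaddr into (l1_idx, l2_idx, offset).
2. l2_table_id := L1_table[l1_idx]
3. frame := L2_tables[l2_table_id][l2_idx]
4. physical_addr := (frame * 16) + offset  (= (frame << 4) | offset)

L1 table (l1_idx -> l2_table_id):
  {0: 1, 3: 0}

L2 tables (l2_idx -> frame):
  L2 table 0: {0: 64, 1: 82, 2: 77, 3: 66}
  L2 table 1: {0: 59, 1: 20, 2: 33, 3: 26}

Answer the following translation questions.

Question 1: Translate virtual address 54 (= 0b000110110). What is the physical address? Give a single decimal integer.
vaddr = 54 = 0b000110110
Split: l1_idx=0, l2_idx=3, offset=6
L1[0] = 1
L2[1][3] = 26
paddr = 26 * 16 + 6 = 422

Answer: 422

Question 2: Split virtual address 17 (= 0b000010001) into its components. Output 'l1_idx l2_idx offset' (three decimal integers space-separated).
Answer: 0 1 1

Derivation:
vaddr = 17 = 0b000010001
  top 3 bits -> l1_idx = 0
  next 2 bits -> l2_idx = 1
  bottom 4 bits -> offset = 1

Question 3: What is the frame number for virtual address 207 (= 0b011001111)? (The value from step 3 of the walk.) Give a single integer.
vaddr = 207: l1_idx=3, l2_idx=0
L1[3] = 0; L2[0][0] = 64

Answer: 64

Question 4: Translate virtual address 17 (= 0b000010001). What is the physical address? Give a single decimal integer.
Answer: 321

Derivation:
vaddr = 17 = 0b000010001
Split: l1_idx=0, l2_idx=1, offset=1
L1[0] = 1
L2[1][1] = 20
paddr = 20 * 16 + 1 = 321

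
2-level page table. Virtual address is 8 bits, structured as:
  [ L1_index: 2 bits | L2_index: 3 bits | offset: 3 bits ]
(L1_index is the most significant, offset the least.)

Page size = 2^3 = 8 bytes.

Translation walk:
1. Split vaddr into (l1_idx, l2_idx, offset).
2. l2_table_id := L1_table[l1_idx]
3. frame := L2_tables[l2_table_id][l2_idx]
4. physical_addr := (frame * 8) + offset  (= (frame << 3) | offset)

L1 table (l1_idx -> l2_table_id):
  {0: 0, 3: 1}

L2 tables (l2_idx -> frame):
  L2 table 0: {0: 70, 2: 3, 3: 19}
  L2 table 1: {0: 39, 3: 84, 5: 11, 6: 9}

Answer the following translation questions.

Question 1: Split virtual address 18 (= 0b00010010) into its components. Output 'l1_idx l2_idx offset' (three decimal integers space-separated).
vaddr = 18 = 0b00010010
  top 2 bits -> l1_idx = 0
  next 3 bits -> l2_idx = 2
  bottom 3 bits -> offset = 2

Answer: 0 2 2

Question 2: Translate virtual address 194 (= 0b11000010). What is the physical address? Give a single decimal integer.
Answer: 314

Derivation:
vaddr = 194 = 0b11000010
Split: l1_idx=3, l2_idx=0, offset=2
L1[3] = 1
L2[1][0] = 39
paddr = 39 * 8 + 2 = 314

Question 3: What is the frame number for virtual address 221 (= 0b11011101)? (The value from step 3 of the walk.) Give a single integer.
Answer: 84

Derivation:
vaddr = 221: l1_idx=3, l2_idx=3
L1[3] = 1; L2[1][3] = 84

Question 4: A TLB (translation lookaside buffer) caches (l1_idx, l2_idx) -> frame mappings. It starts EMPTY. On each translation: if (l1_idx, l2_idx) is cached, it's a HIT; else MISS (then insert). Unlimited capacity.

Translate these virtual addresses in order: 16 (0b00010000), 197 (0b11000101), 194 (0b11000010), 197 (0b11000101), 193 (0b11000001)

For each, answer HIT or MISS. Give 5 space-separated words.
Answer: MISS MISS HIT HIT HIT

Derivation:
vaddr=16: (0,2) not in TLB -> MISS, insert
vaddr=197: (3,0) not in TLB -> MISS, insert
vaddr=194: (3,0) in TLB -> HIT
vaddr=197: (3,0) in TLB -> HIT
vaddr=193: (3,0) in TLB -> HIT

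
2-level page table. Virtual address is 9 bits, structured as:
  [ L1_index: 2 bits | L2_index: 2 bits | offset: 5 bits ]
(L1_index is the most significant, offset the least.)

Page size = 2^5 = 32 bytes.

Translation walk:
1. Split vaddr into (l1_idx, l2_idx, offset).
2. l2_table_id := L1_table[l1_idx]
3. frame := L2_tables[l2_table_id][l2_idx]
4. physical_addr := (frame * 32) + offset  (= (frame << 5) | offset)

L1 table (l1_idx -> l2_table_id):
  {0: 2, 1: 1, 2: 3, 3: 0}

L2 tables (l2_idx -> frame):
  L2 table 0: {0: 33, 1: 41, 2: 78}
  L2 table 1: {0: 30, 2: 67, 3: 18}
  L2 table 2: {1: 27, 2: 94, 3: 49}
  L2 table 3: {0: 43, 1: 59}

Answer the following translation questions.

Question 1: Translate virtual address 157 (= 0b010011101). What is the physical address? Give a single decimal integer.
Answer: 989

Derivation:
vaddr = 157 = 0b010011101
Split: l1_idx=1, l2_idx=0, offset=29
L1[1] = 1
L2[1][0] = 30
paddr = 30 * 32 + 29 = 989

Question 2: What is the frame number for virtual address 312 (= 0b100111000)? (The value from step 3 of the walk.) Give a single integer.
Answer: 59

Derivation:
vaddr = 312: l1_idx=2, l2_idx=1
L1[2] = 3; L2[3][1] = 59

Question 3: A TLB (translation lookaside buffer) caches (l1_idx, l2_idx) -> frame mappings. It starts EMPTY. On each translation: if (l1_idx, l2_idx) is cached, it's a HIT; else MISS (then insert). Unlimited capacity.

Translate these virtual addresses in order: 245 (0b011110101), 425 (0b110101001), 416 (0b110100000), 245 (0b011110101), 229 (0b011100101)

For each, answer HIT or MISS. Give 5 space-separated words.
Answer: MISS MISS HIT HIT HIT

Derivation:
vaddr=245: (1,3) not in TLB -> MISS, insert
vaddr=425: (3,1) not in TLB -> MISS, insert
vaddr=416: (3,1) in TLB -> HIT
vaddr=245: (1,3) in TLB -> HIT
vaddr=229: (1,3) in TLB -> HIT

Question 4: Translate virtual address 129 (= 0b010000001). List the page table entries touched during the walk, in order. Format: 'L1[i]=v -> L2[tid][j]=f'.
Answer: L1[1]=1 -> L2[1][0]=30

Derivation:
vaddr = 129 = 0b010000001
Split: l1_idx=1, l2_idx=0, offset=1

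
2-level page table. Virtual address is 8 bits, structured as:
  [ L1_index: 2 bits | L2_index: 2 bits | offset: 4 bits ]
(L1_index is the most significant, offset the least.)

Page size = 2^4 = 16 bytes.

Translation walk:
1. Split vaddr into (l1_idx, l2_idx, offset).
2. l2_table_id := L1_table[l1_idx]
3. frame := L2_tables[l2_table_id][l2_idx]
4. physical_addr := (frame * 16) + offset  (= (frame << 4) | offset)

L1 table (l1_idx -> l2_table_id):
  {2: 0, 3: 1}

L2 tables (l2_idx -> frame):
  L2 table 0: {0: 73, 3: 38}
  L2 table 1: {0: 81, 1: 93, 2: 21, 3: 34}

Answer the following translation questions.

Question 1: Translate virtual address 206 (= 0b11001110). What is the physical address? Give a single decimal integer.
vaddr = 206 = 0b11001110
Split: l1_idx=3, l2_idx=0, offset=14
L1[3] = 1
L2[1][0] = 81
paddr = 81 * 16 + 14 = 1310

Answer: 1310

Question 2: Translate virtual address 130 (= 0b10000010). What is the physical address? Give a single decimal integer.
Answer: 1170

Derivation:
vaddr = 130 = 0b10000010
Split: l1_idx=2, l2_idx=0, offset=2
L1[2] = 0
L2[0][0] = 73
paddr = 73 * 16 + 2 = 1170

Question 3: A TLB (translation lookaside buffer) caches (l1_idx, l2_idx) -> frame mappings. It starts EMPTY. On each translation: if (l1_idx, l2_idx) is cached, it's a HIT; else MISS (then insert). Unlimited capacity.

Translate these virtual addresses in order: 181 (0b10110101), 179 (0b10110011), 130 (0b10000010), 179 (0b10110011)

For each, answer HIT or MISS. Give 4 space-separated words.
Answer: MISS HIT MISS HIT

Derivation:
vaddr=181: (2,3) not in TLB -> MISS, insert
vaddr=179: (2,3) in TLB -> HIT
vaddr=130: (2,0) not in TLB -> MISS, insert
vaddr=179: (2,3) in TLB -> HIT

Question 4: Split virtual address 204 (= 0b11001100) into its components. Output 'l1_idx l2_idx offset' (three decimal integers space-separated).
Answer: 3 0 12

Derivation:
vaddr = 204 = 0b11001100
  top 2 bits -> l1_idx = 3
  next 2 bits -> l2_idx = 0
  bottom 4 bits -> offset = 12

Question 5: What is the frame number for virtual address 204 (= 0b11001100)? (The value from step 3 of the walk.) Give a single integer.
vaddr = 204: l1_idx=3, l2_idx=0
L1[3] = 1; L2[1][0] = 81

Answer: 81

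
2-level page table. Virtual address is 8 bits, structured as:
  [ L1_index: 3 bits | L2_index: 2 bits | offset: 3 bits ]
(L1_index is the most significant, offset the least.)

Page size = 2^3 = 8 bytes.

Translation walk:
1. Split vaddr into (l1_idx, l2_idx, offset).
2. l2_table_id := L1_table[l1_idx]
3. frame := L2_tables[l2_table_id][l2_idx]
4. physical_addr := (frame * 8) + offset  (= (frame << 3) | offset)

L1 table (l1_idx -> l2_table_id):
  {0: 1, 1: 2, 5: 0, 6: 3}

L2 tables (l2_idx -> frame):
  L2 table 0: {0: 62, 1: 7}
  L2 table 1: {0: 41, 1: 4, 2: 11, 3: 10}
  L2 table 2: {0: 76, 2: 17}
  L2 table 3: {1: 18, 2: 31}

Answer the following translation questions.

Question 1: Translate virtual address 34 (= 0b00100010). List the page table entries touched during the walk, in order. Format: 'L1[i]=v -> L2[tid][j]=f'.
Answer: L1[1]=2 -> L2[2][0]=76

Derivation:
vaddr = 34 = 0b00100010
Split: l1_idx=1, l2_idx=0, offset=2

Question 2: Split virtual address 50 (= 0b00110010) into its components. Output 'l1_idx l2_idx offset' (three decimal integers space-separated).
vaddr = 50 = 0b00110010
  top 3 bits -> l1_idx = 1
  next 2 bits -> l2_idx = 2
  bottom 3 bits -> offset = 2

Answer: 1 2 2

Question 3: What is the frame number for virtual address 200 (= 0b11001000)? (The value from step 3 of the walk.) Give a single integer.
vaddr = 200: l1_idx=6, l2_idx=1
L1[6] = 3; L2[3][1] = 18

Answer: 18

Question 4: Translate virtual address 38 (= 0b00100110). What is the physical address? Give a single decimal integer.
vaddr = 38 = 0b00100110
Split: l1_idx=1, l2_idx=0, offset=6
L1[1] = 2
L2[2][0] = 76
paddr = 76 * 8 + 6 = 614

Answer: 614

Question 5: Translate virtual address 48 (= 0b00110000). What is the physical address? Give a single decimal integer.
Answer: 136

Derivation:
vaddr = 48 = 0b00110000
Split: l1_idx=1, l2_idx=2, offset=0
L1[1] = 2
L2[2][2] = 17
paddr = 17 * 8 + 0 = 136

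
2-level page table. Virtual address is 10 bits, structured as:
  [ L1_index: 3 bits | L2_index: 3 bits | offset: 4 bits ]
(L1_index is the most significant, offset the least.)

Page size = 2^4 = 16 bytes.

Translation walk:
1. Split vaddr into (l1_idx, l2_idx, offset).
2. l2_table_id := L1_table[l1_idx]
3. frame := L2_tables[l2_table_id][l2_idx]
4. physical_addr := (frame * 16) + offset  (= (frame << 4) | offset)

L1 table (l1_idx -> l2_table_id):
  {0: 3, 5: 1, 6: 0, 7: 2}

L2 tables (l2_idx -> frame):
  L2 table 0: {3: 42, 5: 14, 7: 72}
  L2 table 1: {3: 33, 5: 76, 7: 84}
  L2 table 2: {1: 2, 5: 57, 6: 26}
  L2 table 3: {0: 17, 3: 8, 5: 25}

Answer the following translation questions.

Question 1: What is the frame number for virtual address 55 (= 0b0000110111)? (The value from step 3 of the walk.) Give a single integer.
vaddr = 55: l1_idx=0, l2_idx=3
L1[0] = 3; L2[3][3] = 8

Answer: 8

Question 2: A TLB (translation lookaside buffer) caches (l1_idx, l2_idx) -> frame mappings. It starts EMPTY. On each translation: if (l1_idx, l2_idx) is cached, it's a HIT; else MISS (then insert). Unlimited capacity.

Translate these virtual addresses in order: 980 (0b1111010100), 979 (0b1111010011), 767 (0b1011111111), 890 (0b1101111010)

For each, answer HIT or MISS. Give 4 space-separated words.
Answer: MISS HIT MISS MISS

Derivation:
vaddr=980: (7,5) not in TLB -> MISS, insert
vaddr=979: (7,5) in TLB -> HIT
vaddr=767: (5,7) not in TLB -> MISS, insert
vaddr=890: (6,7) not in TLB -> MISS, insert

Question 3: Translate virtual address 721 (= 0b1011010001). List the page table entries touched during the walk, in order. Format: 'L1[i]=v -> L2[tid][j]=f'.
Answer: L1[5]=1 -> L2[1][5]=76

Derivation:
vaddr = 721 = 0b1011010001
Split: l1_idx=5, l2_idx=5, offset=1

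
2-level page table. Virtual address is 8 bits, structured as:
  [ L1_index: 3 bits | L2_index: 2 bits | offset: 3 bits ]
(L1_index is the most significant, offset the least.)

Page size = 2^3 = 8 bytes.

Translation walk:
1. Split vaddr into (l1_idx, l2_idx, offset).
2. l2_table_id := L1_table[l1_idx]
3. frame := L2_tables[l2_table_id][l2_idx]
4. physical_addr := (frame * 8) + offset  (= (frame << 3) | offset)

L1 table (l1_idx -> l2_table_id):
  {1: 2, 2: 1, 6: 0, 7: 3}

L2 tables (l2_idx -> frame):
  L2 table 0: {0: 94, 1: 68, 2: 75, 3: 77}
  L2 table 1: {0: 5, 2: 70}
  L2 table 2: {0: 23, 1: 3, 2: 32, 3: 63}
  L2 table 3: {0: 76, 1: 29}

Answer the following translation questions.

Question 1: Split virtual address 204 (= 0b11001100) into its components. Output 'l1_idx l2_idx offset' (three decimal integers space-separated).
Answer: 6 1 4

Derivation:
vaddr = 204 = 0b11001100
  top 3 bits -> l1_idx = 6
  next 2 bits -> l2_idx = 1
  bottom 3 bits -> offset = 4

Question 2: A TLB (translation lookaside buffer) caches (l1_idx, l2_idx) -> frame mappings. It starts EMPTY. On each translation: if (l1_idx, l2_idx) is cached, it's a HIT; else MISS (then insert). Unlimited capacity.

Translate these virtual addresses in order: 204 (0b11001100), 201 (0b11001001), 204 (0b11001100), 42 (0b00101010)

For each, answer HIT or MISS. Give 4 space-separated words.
vaddr=204: (6,1) not in TLB -> MISS, insert
vaddr=201: (6,1) in TLB -> HIT
vaddr=204: (6,1) in TLB -> HIT
vaddr=42: (1,1) not in TLB -> MISS, insert

Answer: MISS HIT HIT MISS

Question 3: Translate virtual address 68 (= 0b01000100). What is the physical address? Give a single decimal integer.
Answer: 44

Derivation:
vaddr = 68 = 0b01000100
Split: l1_idx=2, l2_idx=0, offset=4
L1[2] = 1
L2[1][0] = 5
paddr = 5 * 8 + 4 = 44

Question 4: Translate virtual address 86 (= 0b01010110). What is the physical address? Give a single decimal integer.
Answer: 566

Derivation:
vaddr = 86 = 0b01010110
Split: l1_idx=2, l2_idx=2, offset=6
L1[2] = 1
L2[1][2] = 70
paddr = 70 * 8 + 6 = 566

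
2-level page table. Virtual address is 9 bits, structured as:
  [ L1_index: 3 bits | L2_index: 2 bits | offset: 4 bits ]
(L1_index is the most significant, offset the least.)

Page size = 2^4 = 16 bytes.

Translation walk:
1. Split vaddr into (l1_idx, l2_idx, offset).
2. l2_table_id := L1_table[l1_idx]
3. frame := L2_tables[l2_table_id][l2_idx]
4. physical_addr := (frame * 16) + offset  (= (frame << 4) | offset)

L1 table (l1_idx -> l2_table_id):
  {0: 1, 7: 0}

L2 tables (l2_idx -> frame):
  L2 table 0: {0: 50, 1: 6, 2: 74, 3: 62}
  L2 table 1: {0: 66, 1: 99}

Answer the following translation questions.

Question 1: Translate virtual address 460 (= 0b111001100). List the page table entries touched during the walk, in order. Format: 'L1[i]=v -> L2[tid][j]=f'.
Answer: L1[7]=0 -> L2[0][0]=50

Derivation:
vaddr = 460 = 0b111001100
Split: l1_idx=7, l2_idx=0, offset=12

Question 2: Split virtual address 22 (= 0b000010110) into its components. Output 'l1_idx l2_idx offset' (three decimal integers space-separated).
Answer: 0 1 6

Derivation:
vaddr = 22 = 0b000010110
  top 3 bits -> l1_idx = 0
  next 2 bits -> l2_idx = 1
  bottom 4 bits -> offset = 6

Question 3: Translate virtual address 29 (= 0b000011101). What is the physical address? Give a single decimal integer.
vaddr = 29 = 0b000011101
Split: l1_idx=0, l2_idx=1, offset=13
L1[0] = 1
L2[1][1] = 99
paddr = 99 * 16 + 13 = 1597

Answer: 1597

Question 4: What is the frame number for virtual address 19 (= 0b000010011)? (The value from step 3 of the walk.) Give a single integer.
Answer: 99

Derivation:
vaddr = 19: l1_idx=0, l2_idx=1
L1[0] = 1; L2[1][1] = 99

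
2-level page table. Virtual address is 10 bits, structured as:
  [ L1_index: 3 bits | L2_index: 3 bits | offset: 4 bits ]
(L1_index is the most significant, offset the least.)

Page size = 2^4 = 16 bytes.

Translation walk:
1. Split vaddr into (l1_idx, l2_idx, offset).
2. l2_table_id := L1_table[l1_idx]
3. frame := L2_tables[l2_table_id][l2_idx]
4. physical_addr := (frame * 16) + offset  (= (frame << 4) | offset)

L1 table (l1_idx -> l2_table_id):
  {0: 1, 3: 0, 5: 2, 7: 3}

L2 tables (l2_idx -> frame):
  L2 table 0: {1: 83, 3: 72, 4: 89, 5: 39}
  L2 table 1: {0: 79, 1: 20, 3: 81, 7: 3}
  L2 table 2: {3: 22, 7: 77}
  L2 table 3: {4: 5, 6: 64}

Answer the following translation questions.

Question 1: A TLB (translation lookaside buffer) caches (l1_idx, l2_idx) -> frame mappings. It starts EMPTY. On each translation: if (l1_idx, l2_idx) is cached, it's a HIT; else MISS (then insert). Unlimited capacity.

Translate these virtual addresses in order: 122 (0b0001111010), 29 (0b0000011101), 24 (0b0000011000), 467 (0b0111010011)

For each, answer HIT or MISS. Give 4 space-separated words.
Answer: MISS MISS HIT MISS

Derivation:
vaddr=122: (0,7) not in TLB -> MISS, insert
vaddr=29: (0,1) not in TLB -> MISS, insert
vaddr=24: (0,1) in TLB -> HIT
vaddr=467: (3,5) not in TLB -> MISS, insert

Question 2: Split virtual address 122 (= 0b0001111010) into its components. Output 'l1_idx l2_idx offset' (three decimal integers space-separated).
Answer: 0 7 10

Derivation:
vaddr = 122 = 0b0001111010
  top 3 bits -> l1_idx = 0
  next 3 bits -> l2_idx = 7
  bottom 4 bits -> offset = 10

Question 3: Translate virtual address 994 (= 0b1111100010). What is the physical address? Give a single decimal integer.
Answer: 1026

Derivation:
vaddr = 994 = 0b1111100010
Split: l1_idx=7, l2_idx=6, offset=2
L1[7] = 3
L2[3][6] = 64
paddr = 64 * 16 + 2 = 1026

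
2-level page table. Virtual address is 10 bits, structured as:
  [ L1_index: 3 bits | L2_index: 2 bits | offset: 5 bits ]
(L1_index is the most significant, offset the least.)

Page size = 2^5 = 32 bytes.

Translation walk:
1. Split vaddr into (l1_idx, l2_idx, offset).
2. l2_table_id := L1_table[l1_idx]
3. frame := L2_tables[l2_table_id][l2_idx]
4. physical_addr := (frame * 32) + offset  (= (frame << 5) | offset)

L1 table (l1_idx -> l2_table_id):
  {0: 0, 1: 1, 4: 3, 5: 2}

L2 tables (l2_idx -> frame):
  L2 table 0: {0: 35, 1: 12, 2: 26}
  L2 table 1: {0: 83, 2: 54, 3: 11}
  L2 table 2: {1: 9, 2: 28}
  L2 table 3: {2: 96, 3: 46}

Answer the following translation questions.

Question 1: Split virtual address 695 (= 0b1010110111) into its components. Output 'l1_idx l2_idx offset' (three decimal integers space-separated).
Answer: 5 1 23

Derivation:
vaddr = 695 = 0b1010110111
  top 3 bits -> l1_idx = 5
  next 2 bits -> l2_idx = 1
  bottom 5 bits -> offset = 23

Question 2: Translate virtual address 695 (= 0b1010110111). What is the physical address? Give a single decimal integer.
Answer: 311

Derivation:
vaddr = 695 = 0b1010110111
Split: l1_idx=5, l2_idx=1, offset=23
L1[5] = 2
L2[2][1] = 9
paddr = 9 * 32 + 23 = 311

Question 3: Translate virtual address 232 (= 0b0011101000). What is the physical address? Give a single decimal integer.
Answer: 360

Derivation:
vaddr = 232 = 0b0011101000
Split: l1_idx=1, l2_idx=3, offset=8
L1[1] = 1
L2[1][3] = 11
paddr = 11 * 32 + 8 = 360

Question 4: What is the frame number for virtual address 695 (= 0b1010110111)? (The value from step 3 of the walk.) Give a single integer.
vaddr = 695: l1_idx=5, l2_idx=1
L1[5] = 2; L2[2][1] = 9

Answer: 9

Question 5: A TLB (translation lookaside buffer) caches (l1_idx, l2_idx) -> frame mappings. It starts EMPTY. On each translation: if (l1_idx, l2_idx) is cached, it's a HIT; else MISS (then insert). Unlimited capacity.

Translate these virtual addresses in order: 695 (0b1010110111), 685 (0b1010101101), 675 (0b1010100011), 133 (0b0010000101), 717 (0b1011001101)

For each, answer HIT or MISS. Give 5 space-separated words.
vaddr=695: (5,1) not in TLB -> MISS, insert
vaddr=685: (5,1) in TLB -> HIT
vaddr=675: (5,1) in TLB -> HIT
vaddr=133: (1,0) not in TLB -> MISS, insert
vaddr=717: (5,2) not in TLB -> MISS, insert

Answer: MISS HIT HIT MISS MISS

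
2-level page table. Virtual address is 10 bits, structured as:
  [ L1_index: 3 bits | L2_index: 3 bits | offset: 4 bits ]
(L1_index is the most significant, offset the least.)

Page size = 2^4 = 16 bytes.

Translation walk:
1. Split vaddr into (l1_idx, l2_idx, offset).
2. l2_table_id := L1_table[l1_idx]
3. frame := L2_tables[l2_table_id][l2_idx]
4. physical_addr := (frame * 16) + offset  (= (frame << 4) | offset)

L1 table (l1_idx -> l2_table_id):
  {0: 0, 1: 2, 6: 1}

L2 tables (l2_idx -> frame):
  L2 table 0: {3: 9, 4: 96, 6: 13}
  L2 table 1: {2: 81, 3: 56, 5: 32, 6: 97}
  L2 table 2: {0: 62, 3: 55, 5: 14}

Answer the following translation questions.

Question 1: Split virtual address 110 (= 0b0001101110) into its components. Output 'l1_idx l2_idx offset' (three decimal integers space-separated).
Answer: 0 6 14

Derivation:
vaddr = 110 = 0b0001101110
  top 3 bits -> l1_idx = 0
  next 3 bits -> l2_idx = 6
  bottom 4 bits -> offset = 14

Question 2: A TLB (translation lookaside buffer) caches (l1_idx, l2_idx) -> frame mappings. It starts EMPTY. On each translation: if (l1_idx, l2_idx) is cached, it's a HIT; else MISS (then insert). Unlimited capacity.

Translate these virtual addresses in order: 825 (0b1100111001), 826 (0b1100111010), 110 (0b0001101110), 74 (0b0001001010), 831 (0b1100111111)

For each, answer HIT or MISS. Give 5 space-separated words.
Answer: MISS HIT MISS MISS HIT

Derivation:
vaddr=825: (6,3) not in TLB -> MISS, insert
vaddr=826: (6,3) in TLB -> HIT
vaddr=110: (0,6) not in TLB -> MISS, insert
vaddr=74: (0,4) not in TLB -> MISS, insert
vaddr=831: (6,3) in TLB -> HIT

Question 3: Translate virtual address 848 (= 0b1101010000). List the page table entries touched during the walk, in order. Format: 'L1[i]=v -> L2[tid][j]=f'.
vaddr = 848 = 0b1101010000
Split: l1_idx=6, l2_idx=5, offset=0

Answer: L1[6]=1 -> L2[1][5]=32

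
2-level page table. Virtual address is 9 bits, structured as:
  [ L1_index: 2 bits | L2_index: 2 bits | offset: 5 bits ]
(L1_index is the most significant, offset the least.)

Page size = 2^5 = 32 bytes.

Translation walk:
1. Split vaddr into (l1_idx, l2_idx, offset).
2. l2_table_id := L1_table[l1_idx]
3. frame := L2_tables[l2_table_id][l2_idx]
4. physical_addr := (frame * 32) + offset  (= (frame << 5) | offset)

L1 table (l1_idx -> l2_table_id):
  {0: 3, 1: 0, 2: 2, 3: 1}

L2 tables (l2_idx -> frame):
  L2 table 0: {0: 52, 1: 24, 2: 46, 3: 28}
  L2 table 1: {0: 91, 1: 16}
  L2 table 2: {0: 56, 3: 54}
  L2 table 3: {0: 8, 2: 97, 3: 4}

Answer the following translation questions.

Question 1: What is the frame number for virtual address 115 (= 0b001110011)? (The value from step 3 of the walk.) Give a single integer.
Answer: 4

Derivation:
vaddr = 115: l1_idx=0, l2_idx=3
L1[0] = 3; L2[3][3] = 4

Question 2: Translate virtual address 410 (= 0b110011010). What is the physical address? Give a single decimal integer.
vaddr = 410 = 0b110011010
Split: l1_idx=3, l2_idx=0, offset=26
L1[3] = 1
L2[1][0] = 91
paddr = 91 * 32 + 26 = 2938

Answer: 2938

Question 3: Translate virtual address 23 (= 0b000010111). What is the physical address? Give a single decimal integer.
Answer: 279

Derivation:
vaddr = 23 = 0b000010111
Split: l1_idx=0, l2_idx=0, offset=23
L1[0] = 3
L2[3][0] = 8
paddr = 8 * 32 + 23 = 279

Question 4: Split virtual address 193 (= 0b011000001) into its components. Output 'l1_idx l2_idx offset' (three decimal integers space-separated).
vaddr = 193 = 0b011000001
  top 2 bits -> l1_idx = 1
  next 2 bits -> l2_idx = 2
  bottom 5 bits -> offset = 1

Answer: 1 2 1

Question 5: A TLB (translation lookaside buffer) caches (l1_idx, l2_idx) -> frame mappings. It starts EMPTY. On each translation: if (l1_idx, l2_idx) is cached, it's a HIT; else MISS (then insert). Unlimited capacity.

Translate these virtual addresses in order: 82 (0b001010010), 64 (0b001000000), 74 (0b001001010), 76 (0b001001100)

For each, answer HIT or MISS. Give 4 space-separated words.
Answer: MISS HIT HIT HIT

Derivation:
vaddr=82: (0,2) not in TLB -> MISS, insert
vaddr=64: (0,2) in TLB -> HIT
vaddr=74: (0,2) in TLB -> HIT
vaddr=76: (0,2) in TLB -> HIT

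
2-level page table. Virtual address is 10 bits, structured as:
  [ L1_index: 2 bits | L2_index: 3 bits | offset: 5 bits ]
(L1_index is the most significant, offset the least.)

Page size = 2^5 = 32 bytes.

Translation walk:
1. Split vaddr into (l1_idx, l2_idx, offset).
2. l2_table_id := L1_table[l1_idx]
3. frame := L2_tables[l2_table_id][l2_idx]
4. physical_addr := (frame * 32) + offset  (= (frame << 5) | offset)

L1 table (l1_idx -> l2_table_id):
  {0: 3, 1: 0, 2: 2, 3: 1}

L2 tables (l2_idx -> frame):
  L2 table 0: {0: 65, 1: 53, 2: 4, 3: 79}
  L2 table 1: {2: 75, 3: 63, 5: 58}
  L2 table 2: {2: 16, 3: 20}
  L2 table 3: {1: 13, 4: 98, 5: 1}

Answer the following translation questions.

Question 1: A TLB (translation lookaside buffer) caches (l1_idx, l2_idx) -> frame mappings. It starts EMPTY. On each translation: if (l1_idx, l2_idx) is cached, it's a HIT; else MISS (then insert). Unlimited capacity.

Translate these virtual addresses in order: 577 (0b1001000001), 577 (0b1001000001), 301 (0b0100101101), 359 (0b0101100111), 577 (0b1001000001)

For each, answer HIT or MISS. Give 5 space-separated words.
Answer: MISS HIT MISS MISS HIT

Derivation:
vaddr=577: (2,2) not in TLB -> MISS, insert
vaddr=577: (2,2) in TLB -> HIT
vaddr=301: (1,1) not in TLB -> MISS, insert
vaddr=359: (1,3) not in TLB -> MISS, insert
vaddr=577: (2,2) in TLB -> HIT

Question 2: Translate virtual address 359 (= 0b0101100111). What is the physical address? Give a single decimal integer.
vaddr = 359 = 0b0101100111
Split: l1_idx=1, l2_idx=3, offset=7
L1[1] = 0
L2[0][3] = 79
paddr = 79 * 32 + 7 = 2535

Answer: 2535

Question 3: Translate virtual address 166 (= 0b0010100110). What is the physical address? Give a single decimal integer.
Answer: 38

Derivation:
vaddr = 166 = 0b0010100110
Split: l1_idx=0, l2_idx=5, offset=6
L1[0] = 3
L2[3][5] = 1
paddr = 1 * 32 + 6 = 38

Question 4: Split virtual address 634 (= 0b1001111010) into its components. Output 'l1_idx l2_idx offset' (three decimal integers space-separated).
vaddr = 634 = 0b1001111010
  top 2 bits -> l1_idx = 2
  next 3 bits -> l2_idx = 3
  bottom 5 bits -> offset = 26

Answer: 2 3 26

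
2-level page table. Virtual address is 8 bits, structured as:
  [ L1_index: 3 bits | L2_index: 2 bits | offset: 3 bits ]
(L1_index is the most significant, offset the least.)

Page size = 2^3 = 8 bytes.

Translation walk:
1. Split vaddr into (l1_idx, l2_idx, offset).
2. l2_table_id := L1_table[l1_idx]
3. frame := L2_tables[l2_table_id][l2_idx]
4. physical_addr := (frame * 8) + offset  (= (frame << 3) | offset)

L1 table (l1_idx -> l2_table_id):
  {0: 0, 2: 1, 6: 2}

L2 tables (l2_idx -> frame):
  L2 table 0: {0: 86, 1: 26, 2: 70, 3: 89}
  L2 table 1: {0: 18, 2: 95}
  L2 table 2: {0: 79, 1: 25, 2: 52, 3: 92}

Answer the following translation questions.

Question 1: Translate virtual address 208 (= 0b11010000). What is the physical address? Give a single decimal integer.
Answer: 416

Derivation:
vaddr = 208 = 0b11010000
Split: l1_idx=6, l2_idx=2, offset=0
L1[6] = 2
L2[2][2] = 52
paddr = 52 * 8 + 0 = 416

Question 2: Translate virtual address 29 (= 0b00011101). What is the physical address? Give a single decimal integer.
Answer: 717

Derivation:
vaddr = 29 = 0b00011101
Split: l1_idx=0, l2_idx=3, offset=5
L1[0] = 0
L2[0][3] = 89
paddr = 89 * 8 + 5 = 717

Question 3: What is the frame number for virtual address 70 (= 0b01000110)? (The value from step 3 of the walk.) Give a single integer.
vaddr = 70: l1_idx=2, l2_idx=0
L1[2] = 1; L2[1][0] = 18

Answer: 18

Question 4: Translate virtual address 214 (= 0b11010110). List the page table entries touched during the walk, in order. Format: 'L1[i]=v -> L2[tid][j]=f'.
Answer: L1[6]=2 -> L2[2][2]=52

Derivation:
vaddr = 214 = 0b11010110
Split: l1_idx=6, l2_idx=2, offset=6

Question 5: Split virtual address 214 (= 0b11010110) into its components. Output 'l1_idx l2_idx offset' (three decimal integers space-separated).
vaddr = 214 = 0b11010110
  top 3 bits -> l1_idx = 6
  next 2 bits -> l2_idx = 2
  bottom 3 bits -> offset = 6

Answer: 6 2 6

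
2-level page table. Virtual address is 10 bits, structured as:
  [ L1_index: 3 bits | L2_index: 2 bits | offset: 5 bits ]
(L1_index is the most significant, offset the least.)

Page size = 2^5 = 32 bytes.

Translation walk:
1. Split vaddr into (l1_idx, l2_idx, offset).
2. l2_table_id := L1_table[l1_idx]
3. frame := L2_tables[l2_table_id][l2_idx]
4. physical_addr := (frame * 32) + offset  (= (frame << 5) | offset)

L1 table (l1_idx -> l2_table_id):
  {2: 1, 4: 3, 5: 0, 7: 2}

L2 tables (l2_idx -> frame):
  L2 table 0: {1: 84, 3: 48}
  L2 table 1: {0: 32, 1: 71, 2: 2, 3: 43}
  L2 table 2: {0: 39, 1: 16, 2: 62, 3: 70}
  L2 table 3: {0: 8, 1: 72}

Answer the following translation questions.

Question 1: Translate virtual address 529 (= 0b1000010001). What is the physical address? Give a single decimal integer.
Answer: 273

Derivation:
vaddr = 529 = 0b1000010001
Split: l1_idx=4, l2_idx=0, offset=17
L1[4] = 3
L2[3][0] = 8
paddr = 8 * 32 + 17 = 273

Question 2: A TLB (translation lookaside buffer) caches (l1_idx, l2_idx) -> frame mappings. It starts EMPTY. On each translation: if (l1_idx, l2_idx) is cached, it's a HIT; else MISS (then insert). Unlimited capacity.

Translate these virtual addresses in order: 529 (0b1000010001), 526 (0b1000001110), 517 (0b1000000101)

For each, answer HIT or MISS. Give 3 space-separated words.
Answer: MISS HIT HIT

Derivation:
vaddr=529: (4,0) not in TLB -> MISS, insert
vaddr=526: (4,0) in TLB -> HIT
vaddr=517: (4,0) in TLB -> HIT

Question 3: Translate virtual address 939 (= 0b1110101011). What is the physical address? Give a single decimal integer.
vaddr = 939 = 0b1110101011
Split: l1_idx=7, l2_idx=1, offset=11
L1[7] = 2
L2[2][1] = 16
paddr = 16 * 32 + 11 = 523

Answer: 523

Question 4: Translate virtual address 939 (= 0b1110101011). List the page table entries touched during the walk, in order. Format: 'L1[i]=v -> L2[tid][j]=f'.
vaddr = 939 = 0b1110101011
Split: l1_idx=7, l2_idx=1, offset=11

Answer: L1[7]=2 -> L2[2][1]=16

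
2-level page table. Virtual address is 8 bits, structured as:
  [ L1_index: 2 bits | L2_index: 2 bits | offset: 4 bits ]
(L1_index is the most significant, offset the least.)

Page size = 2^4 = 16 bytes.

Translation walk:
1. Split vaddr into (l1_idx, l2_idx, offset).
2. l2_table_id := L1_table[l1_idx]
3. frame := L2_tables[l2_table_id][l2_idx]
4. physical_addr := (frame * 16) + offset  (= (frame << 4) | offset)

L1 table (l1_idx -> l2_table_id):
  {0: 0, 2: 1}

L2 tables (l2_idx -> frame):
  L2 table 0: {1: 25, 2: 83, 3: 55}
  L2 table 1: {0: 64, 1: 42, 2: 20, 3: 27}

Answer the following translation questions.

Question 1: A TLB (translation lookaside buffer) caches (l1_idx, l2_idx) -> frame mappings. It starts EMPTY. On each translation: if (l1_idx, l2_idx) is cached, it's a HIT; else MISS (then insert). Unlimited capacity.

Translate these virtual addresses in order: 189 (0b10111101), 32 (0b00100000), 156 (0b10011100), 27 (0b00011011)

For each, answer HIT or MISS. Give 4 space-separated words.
Answer: MISS MISS MISS MISS

Derivation:
vaddr=189: (2,3) not in TLB -> MISS, insert
vaddr=32: (0,2) not in TLB -> MISS, insert
vaddr=156: (2,1) not in TLB -> MISS, insert
vaddr=27: (0,1) not in TLB -> MISS, insert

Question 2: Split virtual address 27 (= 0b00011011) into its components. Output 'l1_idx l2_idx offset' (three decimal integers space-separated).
vaddr = 27 = 0b00011011
  top 2 bits -> l1_idx = 0
  next 2 bits -> l2_idx = 1
  bottom 4 bits -> offset = 11

Answer: 0 1 11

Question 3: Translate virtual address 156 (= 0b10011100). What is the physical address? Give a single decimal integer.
vaddr = 156 = 0b10011100
Split: l1_idx=2, l2_idx=1, offset=12
L1[2] = 1
L2[1][1] = 42
paddr = 42 * 16 + 12 = 684

Answer: 684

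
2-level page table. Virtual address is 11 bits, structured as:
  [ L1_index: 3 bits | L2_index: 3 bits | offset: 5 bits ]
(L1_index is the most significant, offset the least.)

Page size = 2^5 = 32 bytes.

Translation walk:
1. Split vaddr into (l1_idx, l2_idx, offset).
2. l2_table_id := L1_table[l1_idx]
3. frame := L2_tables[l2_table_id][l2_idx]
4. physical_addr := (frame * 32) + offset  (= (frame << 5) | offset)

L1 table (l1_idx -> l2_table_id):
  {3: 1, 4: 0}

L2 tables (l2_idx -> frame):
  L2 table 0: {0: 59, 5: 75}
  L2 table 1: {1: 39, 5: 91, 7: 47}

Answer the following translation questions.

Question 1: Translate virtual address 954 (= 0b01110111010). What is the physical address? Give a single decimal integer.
Answer: 2938

Derivation:
vaddr = 954 = 0b01110111010
Split: l1_idx=3, l2_idx=5, offset=26
L1[3] = 1
L2[1][5] = 91
paddr = 91 * 32 + 26 = 2938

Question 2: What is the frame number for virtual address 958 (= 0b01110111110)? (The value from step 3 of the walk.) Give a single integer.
vaddr = 958: l1_idx=3, l2_idx=5
L1[3] = 1; L2[1][5] = 91

Answer: 91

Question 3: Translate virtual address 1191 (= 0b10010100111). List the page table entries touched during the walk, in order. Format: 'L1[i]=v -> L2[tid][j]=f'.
Answer: L1[4]=0 -> L2[0][5]=75

Derivation:
vaddr = 1191 = 0b10010100111
Split: l1_idx=4, l2_idx=5, offset=7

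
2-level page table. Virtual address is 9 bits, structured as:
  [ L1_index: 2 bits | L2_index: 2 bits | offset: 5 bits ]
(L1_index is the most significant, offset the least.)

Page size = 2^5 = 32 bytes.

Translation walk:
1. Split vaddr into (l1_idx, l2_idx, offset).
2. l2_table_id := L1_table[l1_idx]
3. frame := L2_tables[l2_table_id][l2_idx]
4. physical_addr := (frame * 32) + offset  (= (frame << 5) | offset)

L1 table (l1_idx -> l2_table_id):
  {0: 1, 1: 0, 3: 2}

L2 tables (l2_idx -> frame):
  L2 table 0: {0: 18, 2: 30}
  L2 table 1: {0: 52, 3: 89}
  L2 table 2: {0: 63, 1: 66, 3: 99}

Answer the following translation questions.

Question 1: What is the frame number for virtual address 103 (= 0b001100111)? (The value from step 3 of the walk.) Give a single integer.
Answer: 89

Derivation:
vaddr = 103: l1_idx=0, l2_idx=3
L1[0] = 1; L2[1][3] = 89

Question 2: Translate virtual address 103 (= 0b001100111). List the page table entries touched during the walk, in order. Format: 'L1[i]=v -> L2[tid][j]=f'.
vaddr = 103 = 0b001100111
Split: l1_idx=0, l2_idx=3, offset=7

Answer: L1[0]=1 -> L2[1][3]=89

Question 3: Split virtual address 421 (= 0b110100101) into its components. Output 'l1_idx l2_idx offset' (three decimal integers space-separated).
Answer: 3 1 5

Derivation:
vaddr = 421 = 0b110100101
  top 2 bits -> l1_idx = 3
  next 2 bits -> l2_idx = 1
  bottom 5 bits -> offset = 5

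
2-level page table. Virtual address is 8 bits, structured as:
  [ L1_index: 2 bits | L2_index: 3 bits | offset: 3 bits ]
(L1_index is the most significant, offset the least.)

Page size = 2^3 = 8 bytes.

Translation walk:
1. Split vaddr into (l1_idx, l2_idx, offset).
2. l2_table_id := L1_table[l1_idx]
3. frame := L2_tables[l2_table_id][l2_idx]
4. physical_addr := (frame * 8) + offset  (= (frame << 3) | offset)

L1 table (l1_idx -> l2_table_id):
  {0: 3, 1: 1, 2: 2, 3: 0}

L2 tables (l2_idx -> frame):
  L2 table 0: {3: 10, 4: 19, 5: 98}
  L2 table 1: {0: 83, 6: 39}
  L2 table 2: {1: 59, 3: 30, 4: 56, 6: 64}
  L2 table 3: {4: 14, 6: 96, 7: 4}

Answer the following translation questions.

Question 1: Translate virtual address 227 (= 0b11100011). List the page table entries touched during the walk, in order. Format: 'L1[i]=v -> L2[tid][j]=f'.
Answer: L1[3]=0 -> L2[0][4]=19

Derivation:
vaddr = 227 = 0b11100011
Split: l1_idx=3, l2_idx=4, offset=3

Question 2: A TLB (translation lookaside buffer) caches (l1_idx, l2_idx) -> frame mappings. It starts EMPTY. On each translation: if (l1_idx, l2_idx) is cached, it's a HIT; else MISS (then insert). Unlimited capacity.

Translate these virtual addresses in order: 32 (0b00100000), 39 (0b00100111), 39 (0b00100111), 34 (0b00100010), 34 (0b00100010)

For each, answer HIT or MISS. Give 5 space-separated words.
Answer: MISS HIT HIT HIT HIT

Derivation:
vaddr=32: (0,4) not in TLB -> MISS, insert
vaddr=39: (0,4) in TLB -> HIT
vaddr=39: (0,4) in TLB -> HIT
vaddr=34: (0,4) in TLB -> HIT
vaddr=34: (0,4) in TLB -> HIT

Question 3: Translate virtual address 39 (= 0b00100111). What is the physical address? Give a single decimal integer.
vaddr = 39 = 0b00100111
Split: l1_idx=0, l2_idx=4, offset=7
L1[0] = 3
L2[3][4] = 14
paddr = 14 * 8 + 7 = 119

Answer: 119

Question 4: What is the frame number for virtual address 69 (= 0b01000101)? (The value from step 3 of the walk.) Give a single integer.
vaddr = 69: l1_idx=1, l2_idx=0
L1[1] = 1; L2[1][0] = 83

Answer: 83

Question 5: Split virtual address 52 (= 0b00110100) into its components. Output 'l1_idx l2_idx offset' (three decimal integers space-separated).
Answer: 0 6 4

Derivation:
vaddr = 52 = 0b00110100
  top 2 bits -> l1_idx = 0
  next 3 bits -> l2_idx = 6
  bottom 3 bits -> offset = 4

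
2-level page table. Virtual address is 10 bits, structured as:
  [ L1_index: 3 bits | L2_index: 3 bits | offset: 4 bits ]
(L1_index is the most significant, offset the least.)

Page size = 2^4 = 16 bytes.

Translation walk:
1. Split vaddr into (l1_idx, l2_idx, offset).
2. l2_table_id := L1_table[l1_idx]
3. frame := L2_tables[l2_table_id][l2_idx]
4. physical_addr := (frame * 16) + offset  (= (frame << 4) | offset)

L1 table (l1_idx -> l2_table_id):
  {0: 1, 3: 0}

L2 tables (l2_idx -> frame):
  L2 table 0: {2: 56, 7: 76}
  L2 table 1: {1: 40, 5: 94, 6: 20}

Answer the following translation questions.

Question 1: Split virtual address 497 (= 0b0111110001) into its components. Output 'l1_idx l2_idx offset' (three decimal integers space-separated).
vaddr = 497 = 0b0111110001
  top 3 bits -> l1_idx = 3
  next 3 bits -> l2_idx = 7
  bottom 4 bits -> offset = 1

Answer: 3 7 1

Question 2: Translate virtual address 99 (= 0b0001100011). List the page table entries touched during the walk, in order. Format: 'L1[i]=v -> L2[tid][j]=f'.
Answer: L1[0]=1 -> L2[1][6]=20

Derivation:
vaddr = 99 = 0b0001100011
Split: l1_idx=0, l2_idx=6, offset=3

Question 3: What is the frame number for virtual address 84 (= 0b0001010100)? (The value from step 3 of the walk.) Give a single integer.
Answer: 94

Derivation:
vaddr = 84: l1_idx=0, l2_idx=5
L1[0] = 1; L2[1][5] = 94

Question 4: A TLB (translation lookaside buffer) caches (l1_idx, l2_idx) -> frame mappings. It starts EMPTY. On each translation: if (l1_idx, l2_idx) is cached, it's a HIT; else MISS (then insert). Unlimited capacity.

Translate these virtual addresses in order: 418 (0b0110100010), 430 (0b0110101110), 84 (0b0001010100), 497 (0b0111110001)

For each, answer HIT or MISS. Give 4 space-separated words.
vaddr=418: (3,2) not in TLB -> MISS, insert
vaddr=430: (3,2) in TLB -> HIT
vaddr=84: (0,5) not in TLB -> MISS, insert
vaddr=497: (3,7) not in TLB -> MISS, insert

Answer: MISS HIT MISS MISS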